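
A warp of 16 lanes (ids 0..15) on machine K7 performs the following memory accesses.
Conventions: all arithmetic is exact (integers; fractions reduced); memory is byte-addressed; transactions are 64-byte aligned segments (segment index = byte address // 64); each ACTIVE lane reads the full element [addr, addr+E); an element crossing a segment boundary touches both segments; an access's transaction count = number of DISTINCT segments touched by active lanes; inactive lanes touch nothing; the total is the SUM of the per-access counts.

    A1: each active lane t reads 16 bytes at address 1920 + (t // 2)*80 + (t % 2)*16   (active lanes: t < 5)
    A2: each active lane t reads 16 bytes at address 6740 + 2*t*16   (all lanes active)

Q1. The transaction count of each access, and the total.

A1: 3 transactions
A2: 9 transactions

Answer: 3,9; total 12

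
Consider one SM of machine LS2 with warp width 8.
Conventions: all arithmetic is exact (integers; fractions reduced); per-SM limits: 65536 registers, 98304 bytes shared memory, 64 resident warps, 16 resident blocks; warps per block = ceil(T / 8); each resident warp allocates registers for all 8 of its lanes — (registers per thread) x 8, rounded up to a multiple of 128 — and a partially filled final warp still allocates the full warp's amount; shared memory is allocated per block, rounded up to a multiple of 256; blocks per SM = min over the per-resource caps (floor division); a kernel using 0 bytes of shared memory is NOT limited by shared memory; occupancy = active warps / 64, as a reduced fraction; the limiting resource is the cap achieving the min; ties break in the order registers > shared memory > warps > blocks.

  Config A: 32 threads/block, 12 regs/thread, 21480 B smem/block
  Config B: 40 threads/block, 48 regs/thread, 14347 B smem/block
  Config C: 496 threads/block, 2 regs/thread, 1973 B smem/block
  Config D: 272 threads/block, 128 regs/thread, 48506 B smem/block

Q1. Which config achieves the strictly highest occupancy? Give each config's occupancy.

occupancies: A 1/4, B 15/32, C 31/32, D 17/32

Answer: C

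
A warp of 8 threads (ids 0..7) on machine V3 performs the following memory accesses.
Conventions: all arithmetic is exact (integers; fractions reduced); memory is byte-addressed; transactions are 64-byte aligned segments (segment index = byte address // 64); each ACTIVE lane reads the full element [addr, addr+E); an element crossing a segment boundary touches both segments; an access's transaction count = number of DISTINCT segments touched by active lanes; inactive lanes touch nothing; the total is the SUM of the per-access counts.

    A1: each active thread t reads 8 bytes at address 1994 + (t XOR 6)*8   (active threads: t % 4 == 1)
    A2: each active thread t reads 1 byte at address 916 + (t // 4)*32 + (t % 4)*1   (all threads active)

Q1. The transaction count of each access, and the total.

A1: 2 transactions
A2: 1 transaction

Answer: 2,1; total 3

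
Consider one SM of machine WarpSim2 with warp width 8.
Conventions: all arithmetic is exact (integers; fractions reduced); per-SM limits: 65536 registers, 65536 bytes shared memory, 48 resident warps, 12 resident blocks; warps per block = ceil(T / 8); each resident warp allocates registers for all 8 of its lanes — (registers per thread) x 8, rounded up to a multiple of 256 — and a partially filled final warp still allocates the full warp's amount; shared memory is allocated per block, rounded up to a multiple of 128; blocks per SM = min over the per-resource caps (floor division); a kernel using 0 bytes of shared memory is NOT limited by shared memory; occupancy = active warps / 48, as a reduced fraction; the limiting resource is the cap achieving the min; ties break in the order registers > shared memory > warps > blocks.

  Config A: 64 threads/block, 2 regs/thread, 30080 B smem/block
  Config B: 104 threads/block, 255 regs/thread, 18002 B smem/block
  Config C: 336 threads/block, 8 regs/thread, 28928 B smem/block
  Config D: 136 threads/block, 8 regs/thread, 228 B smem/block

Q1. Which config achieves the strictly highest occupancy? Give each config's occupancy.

occupancies: A 1/3, B 13/24, C 7/8, D 17/24

Answer: C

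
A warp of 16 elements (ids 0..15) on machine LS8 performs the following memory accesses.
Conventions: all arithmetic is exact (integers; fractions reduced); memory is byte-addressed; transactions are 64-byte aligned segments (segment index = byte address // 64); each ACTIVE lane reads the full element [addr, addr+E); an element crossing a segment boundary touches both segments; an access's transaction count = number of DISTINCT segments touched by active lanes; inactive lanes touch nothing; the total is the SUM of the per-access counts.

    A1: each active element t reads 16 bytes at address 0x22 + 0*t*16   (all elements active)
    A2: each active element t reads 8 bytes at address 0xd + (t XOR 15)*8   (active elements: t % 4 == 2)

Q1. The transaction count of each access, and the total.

A1: 1 transaction
A2: 2 transactions

Answer: 1,2; total 3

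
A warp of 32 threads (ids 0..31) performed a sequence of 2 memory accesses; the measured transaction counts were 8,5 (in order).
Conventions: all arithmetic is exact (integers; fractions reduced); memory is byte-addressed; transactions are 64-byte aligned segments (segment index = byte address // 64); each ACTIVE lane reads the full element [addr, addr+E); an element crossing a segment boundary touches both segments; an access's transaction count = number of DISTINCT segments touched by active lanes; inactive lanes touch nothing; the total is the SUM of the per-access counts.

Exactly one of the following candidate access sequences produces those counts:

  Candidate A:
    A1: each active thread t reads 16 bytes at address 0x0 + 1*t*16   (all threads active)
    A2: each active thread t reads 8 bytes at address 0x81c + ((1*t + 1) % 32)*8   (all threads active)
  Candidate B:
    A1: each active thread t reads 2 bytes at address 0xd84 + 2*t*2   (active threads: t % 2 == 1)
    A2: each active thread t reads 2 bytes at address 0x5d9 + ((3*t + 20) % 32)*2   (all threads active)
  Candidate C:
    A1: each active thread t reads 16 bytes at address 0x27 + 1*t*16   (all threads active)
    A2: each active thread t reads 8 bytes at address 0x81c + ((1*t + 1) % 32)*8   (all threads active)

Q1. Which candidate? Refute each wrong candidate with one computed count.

B: A1 gives 3 transactions, not 8
C: A1 gives 9 transactions, not 8
A: all counts match (8,5)

Answer: A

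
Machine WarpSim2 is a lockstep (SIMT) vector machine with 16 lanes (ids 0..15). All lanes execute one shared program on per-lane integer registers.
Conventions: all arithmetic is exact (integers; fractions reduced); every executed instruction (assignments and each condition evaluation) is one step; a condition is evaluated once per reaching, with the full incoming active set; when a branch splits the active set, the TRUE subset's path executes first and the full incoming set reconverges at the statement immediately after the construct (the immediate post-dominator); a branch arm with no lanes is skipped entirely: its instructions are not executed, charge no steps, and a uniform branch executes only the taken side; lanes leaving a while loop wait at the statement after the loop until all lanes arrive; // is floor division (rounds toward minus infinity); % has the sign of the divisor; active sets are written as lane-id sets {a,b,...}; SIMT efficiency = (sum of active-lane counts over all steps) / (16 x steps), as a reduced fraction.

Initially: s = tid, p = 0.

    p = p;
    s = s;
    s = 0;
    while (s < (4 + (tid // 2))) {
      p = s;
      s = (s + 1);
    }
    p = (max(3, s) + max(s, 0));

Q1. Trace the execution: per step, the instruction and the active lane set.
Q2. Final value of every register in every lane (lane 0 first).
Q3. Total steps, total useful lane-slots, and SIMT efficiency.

step 0: p <- p                       {0,1,2,3,4,5,6,7,8,9,10,11,12,13,14,15}
step 1: s <- s                       {0,1,2,3,4,5,6,7,8,9,10,11,12,13,14,15}
step 2: s <- 0                       {0,1,2,3,4,5,6,7,8,9,10,11,12,13,14,15}
step 3: eval (s < (4 + (tid // 2)))  {0,1,2,3,4,5,6,7,8,9,10,11,12,13,14,15}
step 4: p <- s                       {0,1,2,3,4,5,6,7,8,9,10,11,12,13,14,15}
step 5: s <- (s + 1)                 {0,1,2,3,4,5,6,7,8,9,10,11,12,13,14,15}
step 6: eval (s < (4 + (tid // 2)))  {0,1,2,3,4,5,6,7,8,9,10,11,12,13,14,15}
step 7: p <- s                       {0,1,2,3,4,5,6,7,8,9,10,11,12,13,14,15}
step 8: s <- (s + 1)                 {0,1,2,3,4,5,6,7,8,9,10,11,12,13,14,15}
step 9: eval (s < (4 + (tid // 2)))  {0,1,2,3,4,5,6,7,8,9,10,11,12,13,14,15}
step 10: p <- s                       {0,1,2,3,4,5,6,7,8,9,10,11,12,13,14,15}
step 11: s <- (s + 1)                 {0,1,2,3,4,5,6,7,8,9,10,11,12,13,14,15}
step 12: eval (s < (4 + (tid // 2)))  {0,1,2,3,4,5,6,7,8,9,10,11,12,13,14,15}
step 13: p <- s                       {0,1,2,3,4,5,6,7,8,9,10,11,12,13,14,15}
step 14: s <- (s + 1)                 {0,1,2,3,4,5,6,7,8,9,10,11,12,13,14,15}
step 15: eval (s < (4 + (tid // 2)))  {0,1,2,3,4,5,6,7,8,9,10,11,12,13,14,15}
step 16: p <- s                       {2,3,4,5,6,7,8,9,10,11,12,13,14,15}
step 17: s <- (s + 1)                 {2,3,4,5,6,7,8,9,10,11,12,13,14,15}
step 18: eval (s < (4 + (tid // 2)))  {2,3,4,5,6,7,8,9,10,11,12,13,14,15}
step 19: p <- s                       {4,5,6,7,8,9,10,11,12,13,14,15}
step 20: s <- (s + 1)                 {4,5,6,7,8,9,10,11,12,13,14,15}
step 21: eval (s < (4 + (tid // 2)))  {4,5,6,7,8,9,10,11,12,13,14,15}
step 22: p <- s                       {6,7,8,9,10,11,12,13,14,15}
step 23: s <- (s + 1)                 {6,7,8,9,10,11,12,13,14,15}
step 24: eval (s < (4 + (tid // 2)))  {6,7,8,9,10,11,12,13,14,15}
step 25: p <- s                       {8,9,10,11,12,13,14,15}
step 26: s <- (s + 1)                 {8,9,10,11,12,13,14,15}
step 27: eval (s < (4 + (tid // 2)))  {8,9,10,11,12,13,14,15}
step 28: p <- s                       {10,11,12,13,14,15}
step 29: s <- (s + 1)                 {10,11,12,13,14,15}
step 30: eval (s < (4 + (tid // 2)))  {10,11,12,13,14,15}
step 31: p <- s                       {12,13,14,15}
step 32: s <- (s + 1)                 {12,13,14,15}
step 33: eval (s < (4 + (tid // 2)))  {12,13,14,15}
step 34: p <- s                       {14,15}
step 35: s <- (s + 1)                 {14,15}
step 36: eval (s < (4 + (tid // 2)))  {14,15}
step 37: p <- (max(3, s) + max(s, 0)) {0,1,2,3,4,5,6,7,8,9,10,11,12,13,14,15}

Answer: 38 steps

s: 4,4,5,5,6,6,7,7,8,8,9,9,10,10,11,11
p: 8,8,10,10,12,12,14,14,16,16,18,18,20,20,22,22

steps = 38; useful = 440; efficiency = 440/608 = 55/76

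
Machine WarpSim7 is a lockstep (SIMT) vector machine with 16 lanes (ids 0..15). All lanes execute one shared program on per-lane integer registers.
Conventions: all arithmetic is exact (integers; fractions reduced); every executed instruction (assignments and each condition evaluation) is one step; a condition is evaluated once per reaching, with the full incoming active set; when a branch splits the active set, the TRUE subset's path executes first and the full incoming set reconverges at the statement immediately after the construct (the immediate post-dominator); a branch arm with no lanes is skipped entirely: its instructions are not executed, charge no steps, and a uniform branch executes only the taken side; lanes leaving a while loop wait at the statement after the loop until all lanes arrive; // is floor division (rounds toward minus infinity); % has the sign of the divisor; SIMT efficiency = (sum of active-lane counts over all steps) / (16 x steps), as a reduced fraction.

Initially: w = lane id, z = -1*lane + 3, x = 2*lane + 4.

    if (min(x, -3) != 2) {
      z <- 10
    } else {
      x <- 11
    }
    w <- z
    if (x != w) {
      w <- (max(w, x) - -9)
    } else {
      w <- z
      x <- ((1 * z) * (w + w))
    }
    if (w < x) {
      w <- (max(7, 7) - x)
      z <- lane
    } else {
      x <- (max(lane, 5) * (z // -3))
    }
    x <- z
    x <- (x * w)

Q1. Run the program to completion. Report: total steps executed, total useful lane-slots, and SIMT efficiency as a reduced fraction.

Answer: 13 steps, 146 useful, 73/104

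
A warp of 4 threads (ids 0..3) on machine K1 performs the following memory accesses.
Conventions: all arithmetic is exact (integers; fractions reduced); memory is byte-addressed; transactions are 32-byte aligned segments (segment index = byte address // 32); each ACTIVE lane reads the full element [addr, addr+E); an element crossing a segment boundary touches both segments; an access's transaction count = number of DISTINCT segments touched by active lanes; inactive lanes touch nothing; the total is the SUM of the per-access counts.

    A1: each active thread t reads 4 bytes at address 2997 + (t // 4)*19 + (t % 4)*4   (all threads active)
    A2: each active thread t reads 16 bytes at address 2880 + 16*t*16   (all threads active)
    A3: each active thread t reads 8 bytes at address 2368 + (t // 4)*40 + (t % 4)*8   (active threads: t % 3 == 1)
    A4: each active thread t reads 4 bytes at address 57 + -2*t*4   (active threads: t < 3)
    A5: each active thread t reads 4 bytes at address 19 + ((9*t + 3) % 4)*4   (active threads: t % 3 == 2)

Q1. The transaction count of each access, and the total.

A1: 2 transactions
A2: 4 transactions
A3: 1 transaction
A4: 1 transaction
A5: 1 transaction

Answer: 2,4,1,1,1; total 9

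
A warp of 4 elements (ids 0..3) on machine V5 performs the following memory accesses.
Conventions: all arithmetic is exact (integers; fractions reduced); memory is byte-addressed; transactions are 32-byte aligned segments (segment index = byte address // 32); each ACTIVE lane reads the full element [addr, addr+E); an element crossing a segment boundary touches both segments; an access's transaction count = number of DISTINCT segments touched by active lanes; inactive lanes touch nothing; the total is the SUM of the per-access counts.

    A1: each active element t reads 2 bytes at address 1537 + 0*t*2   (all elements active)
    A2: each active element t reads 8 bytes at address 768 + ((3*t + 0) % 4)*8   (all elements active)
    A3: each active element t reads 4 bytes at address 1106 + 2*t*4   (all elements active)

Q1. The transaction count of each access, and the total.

A1: 1 transaction
A2: 1 transaction
A3: 2 transactions

Answer: 1,1,2; total 4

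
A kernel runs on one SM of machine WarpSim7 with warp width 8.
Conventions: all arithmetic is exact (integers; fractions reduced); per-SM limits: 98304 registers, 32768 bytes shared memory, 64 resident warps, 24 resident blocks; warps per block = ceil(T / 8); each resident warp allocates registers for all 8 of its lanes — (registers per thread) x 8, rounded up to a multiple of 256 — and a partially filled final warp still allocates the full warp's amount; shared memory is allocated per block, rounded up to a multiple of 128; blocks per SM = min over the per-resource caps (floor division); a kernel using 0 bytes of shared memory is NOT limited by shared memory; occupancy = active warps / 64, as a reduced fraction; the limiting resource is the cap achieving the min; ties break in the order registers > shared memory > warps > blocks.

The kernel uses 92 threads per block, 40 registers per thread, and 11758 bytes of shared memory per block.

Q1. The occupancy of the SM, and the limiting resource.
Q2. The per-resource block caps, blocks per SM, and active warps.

Answer: occupancy 3/8, limited by shared memory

registers: 16 blocks
shared memory: 2 blocks
warps: 5 blocks
blocks: 24 blocks

Answer: 2 blocks, 24 active warps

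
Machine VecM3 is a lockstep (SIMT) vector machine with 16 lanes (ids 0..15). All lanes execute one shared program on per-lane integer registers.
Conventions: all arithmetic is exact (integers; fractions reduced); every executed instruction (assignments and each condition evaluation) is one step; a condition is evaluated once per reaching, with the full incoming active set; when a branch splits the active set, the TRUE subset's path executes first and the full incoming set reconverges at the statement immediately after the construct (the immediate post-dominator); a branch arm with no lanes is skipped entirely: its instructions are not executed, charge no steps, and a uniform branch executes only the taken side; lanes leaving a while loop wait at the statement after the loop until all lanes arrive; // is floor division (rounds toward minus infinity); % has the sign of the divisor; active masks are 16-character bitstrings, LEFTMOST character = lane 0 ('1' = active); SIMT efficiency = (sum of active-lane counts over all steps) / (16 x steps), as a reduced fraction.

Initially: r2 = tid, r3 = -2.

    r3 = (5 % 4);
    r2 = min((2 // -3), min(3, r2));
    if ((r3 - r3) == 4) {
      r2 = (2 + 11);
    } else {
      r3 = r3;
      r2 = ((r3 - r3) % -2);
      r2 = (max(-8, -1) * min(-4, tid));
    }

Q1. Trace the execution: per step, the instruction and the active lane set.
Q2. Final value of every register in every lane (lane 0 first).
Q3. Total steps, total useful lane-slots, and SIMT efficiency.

step 0: r3 <- (5 % 4)                1111111111111111
step 1: r2 <- min((2 // -3), min(3, r2)) 1111111111111111
step 2: eval ((r3 - r3) == 4)        1111111111111111
step 3: r3 <- r3                     1111111111111111
step 4: r2 <- ((r3 - r3) % -2)       1111111111111111
step 5: r2 <- (max(-8, -1) * min(-4, tid)) 1111111111111111

Answer: 6 steps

r2: 4,4,4,4,4,4,4,4,4,4,4,4,4,4,4,4
r3: 1,1,1,1,1,1,1,1,1,1,1,1,1,1,1,1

steps = 6; useful = 96; efficiency = 96/96 = 1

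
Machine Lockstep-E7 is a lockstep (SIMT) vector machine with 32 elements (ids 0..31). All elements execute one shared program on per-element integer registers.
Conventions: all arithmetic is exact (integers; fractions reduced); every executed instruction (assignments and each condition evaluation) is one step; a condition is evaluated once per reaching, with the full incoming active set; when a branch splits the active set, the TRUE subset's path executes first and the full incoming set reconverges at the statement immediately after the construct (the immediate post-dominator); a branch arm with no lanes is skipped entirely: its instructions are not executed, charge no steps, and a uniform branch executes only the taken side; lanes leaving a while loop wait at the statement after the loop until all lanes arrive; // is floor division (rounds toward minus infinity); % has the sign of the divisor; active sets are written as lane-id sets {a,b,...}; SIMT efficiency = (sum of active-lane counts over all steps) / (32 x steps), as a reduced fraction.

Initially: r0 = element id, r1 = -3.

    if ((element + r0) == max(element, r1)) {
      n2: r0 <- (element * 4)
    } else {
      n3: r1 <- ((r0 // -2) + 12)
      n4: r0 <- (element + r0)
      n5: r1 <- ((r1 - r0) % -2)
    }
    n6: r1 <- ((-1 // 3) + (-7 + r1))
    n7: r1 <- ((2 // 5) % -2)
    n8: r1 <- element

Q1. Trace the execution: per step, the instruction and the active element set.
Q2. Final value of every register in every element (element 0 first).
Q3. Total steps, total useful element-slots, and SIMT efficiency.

step 0: eval ((element + r0) == max(element, r1)) {0,1,2,3,4,5,6,7,8,9,10,11,12,13,14,15,16,17,18,19,20,21,22,23,24,25,26,27,28,29,30,31}
step 1: r0 <- (element * 4)          {0}
step 2: r1 <- ((r0 // -2) + 12)      {1,2,3,4,5,6,7,8,9,10,11,12,13,14,15,16,17,18,19,20,21,22,23,24,25,26,27,28,29,30,31}
step 3: r0 <- (element + r0)         {1,2,3,4,5,6,7,8,9,10,11,12,13,14,15,16,17,18,19,20,21,22,23,24,25,26,27,28,29,30,31}
step 4: r1 <- ((r1 - r0) % -2)       {1,2,3,4,5,6,7,8,9,10,11,12,13,14,15,16,17,18,19,20,21,22,23,24,25,26,27,28,29,30,31}
step 5: r1 <- ((-1 // 3) + (-7 + r1)) {0,1,2,3,4,5,6,7,8,9,10,11,12,13,14,15,16,17,18,19,20,21,22,23,24,25,26,27,28,29,30,31}
step 6: r1 <- ((2 // 5) % -2)        {0,1,2,3,4,5,6,7,8,9,10,11,12,13,14,15,16,17,18,19,20,21,22,23,24,25,26,27,28,29,30,31}
step 7: r1 <- element                {0,1,2,3,4,5,6,7,8,9,10,11,12,13,14,15,16,17,18,19,20,21,22,23,24,25,26,27,28,29,30,31}

Answer: 8 steps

r0: 0,2,4,6,8,10,12,14,16,18,20,22,24,26,28,30,32,34,36,38,40,42,44,46,48,50,52,54,56,58,60,62
r1: 0,1,2,3,4,5,6,7,8,9,10,11,12,13,14,15,16,17,18,19,20,21,22,23,24,25,26,27,28,29,30,31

steps = 8; useful = 222; efficiency = 222/256 = 111/128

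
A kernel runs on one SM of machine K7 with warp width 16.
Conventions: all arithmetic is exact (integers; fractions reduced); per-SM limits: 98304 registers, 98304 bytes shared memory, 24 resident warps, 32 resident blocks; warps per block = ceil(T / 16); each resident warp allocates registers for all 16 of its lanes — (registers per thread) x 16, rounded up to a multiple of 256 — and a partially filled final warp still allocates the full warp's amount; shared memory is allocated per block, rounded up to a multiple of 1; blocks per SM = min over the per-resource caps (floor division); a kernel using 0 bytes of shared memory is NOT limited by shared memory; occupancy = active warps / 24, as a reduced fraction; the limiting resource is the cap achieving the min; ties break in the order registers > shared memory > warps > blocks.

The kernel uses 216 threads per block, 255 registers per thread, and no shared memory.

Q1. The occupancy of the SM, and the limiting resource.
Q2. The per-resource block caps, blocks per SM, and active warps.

Answer: occupancy 7/12, limited by registers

registers: 1 block
shared memory: no limit (kernel uses none)
warps: 1 block
blocks: 32 blocks

Answer: 1 block, 14 active warps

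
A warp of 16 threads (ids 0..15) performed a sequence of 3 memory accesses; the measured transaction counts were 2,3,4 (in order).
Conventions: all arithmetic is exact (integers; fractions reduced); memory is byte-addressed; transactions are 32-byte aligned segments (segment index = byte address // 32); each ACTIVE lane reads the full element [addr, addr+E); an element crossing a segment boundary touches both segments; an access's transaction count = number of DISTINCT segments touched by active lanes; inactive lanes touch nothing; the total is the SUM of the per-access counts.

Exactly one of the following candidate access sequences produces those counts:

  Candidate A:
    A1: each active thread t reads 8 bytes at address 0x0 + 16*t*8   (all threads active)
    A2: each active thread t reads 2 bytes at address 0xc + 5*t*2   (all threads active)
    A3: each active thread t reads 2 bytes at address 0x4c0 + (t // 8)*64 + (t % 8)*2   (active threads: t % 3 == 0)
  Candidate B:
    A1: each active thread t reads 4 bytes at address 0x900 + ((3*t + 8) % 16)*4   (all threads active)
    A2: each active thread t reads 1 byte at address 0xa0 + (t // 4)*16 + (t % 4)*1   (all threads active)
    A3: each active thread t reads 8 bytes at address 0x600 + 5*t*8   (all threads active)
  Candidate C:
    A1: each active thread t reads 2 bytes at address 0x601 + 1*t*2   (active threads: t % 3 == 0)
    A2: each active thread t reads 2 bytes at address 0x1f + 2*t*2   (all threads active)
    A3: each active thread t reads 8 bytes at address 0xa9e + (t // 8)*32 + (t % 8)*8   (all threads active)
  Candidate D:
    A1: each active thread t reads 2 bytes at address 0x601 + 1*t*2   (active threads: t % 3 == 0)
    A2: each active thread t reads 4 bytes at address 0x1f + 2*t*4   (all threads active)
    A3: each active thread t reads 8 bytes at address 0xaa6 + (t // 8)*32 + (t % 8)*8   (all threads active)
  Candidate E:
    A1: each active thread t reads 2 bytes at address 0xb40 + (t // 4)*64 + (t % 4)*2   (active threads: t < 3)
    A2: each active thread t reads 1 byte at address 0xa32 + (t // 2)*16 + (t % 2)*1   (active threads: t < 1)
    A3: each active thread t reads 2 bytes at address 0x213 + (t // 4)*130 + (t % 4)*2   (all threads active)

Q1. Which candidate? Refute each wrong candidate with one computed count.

A: A1 gives 16 transactions, not 2
B: A2 gives 2 transactions, not 3
D: A2 gives 5 transactions, not 3
E: A1 gives 1 transaction, not 2
C: all counts match (2,3,4)

Answer: C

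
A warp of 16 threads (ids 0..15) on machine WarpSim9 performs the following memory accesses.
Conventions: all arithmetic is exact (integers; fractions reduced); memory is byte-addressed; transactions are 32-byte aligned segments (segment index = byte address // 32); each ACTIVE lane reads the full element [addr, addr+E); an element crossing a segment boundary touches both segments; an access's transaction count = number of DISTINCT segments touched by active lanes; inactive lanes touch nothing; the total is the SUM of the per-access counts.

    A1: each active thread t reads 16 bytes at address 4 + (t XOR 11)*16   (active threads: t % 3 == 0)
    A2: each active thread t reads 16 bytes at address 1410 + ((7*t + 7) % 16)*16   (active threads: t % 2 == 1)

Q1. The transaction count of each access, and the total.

A1: 7 transactions
A2: 8 transactions

Answer: 7,8; total 15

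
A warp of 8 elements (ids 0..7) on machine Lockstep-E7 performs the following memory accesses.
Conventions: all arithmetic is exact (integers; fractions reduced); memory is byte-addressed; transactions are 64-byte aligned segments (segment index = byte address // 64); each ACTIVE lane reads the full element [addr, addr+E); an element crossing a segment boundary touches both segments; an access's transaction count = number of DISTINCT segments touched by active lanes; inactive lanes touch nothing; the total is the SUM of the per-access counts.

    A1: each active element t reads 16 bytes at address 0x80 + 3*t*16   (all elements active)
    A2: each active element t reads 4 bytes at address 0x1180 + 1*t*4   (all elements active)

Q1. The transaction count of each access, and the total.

A1: 6 transactions
A2: 1 transaction

Answer: 6,1; total 7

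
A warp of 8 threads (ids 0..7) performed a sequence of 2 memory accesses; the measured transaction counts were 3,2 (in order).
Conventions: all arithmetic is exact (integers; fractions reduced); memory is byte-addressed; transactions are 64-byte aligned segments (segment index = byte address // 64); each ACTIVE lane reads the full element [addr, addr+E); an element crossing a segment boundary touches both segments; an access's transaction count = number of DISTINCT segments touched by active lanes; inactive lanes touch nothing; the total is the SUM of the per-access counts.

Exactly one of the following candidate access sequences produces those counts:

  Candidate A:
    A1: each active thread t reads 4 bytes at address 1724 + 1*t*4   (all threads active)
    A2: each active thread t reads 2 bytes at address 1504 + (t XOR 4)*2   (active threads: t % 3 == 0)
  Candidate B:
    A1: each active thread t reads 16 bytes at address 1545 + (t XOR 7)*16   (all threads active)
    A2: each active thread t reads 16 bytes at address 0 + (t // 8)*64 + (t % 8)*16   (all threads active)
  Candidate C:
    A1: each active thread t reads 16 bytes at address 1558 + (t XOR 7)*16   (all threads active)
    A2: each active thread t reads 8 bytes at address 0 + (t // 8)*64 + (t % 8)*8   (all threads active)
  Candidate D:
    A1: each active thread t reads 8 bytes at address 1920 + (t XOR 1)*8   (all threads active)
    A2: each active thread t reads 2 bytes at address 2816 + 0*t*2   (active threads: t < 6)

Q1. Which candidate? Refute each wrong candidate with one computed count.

A: A1 gives 2 transactions, not 3
C: A2 gives 1 transaction, not 2
D: A1 gives 1 transaction, not 3
B: all counts match (3,2)

Answer: B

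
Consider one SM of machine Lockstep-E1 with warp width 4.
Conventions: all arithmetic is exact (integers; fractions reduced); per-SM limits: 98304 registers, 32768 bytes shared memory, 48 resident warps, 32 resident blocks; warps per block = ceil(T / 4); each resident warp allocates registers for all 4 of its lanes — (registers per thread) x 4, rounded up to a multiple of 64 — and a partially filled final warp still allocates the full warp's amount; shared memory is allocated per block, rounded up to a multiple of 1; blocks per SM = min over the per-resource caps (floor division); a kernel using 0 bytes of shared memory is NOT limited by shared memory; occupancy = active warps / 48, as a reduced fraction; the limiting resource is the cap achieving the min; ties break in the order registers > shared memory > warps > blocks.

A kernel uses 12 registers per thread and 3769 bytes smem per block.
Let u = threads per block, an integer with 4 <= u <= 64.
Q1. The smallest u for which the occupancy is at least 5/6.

Answer: u = 17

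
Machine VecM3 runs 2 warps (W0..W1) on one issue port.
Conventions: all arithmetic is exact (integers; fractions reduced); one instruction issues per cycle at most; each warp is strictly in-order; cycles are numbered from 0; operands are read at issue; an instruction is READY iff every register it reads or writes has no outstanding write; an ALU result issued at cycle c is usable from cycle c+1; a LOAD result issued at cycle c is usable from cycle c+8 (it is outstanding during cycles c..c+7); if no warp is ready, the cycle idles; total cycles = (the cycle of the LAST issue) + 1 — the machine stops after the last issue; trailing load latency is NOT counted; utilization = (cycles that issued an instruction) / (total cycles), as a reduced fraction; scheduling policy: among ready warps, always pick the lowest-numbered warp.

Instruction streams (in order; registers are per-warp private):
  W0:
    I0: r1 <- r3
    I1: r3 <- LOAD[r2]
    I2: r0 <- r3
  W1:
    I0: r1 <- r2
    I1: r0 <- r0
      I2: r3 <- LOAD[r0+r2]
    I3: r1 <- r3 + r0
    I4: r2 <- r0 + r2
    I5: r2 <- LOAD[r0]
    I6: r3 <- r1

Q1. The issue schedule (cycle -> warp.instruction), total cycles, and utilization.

cycle 0: W0.I0
cycle 1: W0.I1
cycle 2: W1.I0
cycle 3: W1.I1
cycle 4: W1.I2
cycle 5: idle
cycle 6: idle
cycle 7: idle
cycle 8: idle
cycle 9: W0.I2
cycle 10: idle
cycle 11: idle
cycle 12: W1.I3
cycle 13: W1.I4
cycle 14: W1.I5
cycle 15: W1.I6

Answer: 16 cycles, utilization 5/8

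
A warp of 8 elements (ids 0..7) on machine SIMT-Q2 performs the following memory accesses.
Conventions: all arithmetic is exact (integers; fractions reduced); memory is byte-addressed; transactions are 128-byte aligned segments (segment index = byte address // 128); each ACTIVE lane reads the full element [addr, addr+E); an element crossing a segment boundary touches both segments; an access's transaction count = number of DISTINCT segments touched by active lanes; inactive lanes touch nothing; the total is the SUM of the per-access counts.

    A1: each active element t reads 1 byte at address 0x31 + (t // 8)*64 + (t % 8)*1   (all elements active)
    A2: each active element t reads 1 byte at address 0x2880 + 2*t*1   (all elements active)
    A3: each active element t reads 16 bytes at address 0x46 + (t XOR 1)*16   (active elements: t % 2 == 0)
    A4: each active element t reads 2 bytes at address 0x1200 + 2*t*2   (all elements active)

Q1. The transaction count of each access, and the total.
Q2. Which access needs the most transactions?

A1: 1 transaction
A2: 1 transaction
A3: 2 transactions
A4: 1 transaction

Answer: 1,1,2,1; total 5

Answer: A3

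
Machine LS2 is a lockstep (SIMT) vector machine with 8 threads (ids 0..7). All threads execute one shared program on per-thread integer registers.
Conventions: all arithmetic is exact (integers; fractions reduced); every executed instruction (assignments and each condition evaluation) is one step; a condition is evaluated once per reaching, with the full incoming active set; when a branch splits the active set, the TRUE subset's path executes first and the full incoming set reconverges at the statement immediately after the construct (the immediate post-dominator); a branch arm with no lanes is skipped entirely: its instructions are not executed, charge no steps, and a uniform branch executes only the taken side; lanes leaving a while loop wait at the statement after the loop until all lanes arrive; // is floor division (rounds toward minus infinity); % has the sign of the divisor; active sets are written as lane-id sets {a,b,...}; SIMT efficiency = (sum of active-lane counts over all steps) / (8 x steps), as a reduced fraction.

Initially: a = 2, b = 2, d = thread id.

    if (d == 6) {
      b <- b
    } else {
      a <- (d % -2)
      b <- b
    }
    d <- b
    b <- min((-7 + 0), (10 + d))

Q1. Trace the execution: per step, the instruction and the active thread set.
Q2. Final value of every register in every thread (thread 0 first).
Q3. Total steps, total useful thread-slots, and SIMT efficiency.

step 0: eval (d == 6)                {0,1,2,3,4,5,6,7}
step 1: b <- b                       {6}
step 2: a <- (d % -2)                {0,1,2,3,4,5,7}
step 3: b <- b                       {0,1,2,3,4,5,7}
step 4: d <- b                       {0,1,2,3,4,5,6,7}
step 5: b <- min((-7 + 0), (10 + d)) {0,1,2,3,4,5,6,7}

Answer: 6 steps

a: 0,-1,0,-1,0,-1,2,-1
b: -7,-7,-7,-7,-7,-7,-7,-7
d: 2,2,2,2,2,2,2,2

steps = 6; useful = 39; efficiency = 39/48 = 13/16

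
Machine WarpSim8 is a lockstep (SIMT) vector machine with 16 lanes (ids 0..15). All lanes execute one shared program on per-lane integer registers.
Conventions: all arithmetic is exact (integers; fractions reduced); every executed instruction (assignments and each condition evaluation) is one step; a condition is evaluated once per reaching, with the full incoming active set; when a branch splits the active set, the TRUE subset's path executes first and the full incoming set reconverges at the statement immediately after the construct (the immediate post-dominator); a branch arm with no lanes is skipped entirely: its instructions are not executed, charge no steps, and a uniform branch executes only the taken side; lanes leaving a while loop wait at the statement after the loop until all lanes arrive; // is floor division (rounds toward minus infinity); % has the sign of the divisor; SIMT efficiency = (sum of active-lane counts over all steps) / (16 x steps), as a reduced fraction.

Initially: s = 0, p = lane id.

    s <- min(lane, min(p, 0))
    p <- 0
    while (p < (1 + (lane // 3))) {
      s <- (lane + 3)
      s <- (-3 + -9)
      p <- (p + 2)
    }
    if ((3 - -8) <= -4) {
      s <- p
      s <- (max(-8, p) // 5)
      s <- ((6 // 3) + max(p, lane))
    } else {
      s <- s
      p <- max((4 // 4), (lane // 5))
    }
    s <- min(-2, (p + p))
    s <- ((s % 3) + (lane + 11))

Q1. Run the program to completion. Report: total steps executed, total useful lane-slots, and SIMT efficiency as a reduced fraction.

Answer: 20 steps, 248 useful, 31/40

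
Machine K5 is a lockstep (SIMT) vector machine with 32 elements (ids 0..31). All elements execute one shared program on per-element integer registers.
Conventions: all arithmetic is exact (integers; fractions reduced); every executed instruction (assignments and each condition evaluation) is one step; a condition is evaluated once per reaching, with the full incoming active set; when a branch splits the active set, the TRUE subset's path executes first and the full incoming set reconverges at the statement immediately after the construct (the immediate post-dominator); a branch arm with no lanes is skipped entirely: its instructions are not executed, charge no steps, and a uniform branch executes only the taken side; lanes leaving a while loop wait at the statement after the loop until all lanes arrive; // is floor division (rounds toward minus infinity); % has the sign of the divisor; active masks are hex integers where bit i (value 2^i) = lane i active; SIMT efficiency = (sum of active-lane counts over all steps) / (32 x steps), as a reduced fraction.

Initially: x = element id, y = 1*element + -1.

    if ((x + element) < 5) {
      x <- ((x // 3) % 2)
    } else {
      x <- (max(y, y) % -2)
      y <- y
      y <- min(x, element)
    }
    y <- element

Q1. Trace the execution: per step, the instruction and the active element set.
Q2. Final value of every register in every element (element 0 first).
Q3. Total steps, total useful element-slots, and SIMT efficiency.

step 0: eval ((x + element) < 5)     0xffffffff
step 1: x <- ((x // 3) % 2)          0x00000007
step 2: x <- (max(y, y) % -2)        0xfffffff8
step 3: y <- y                       0xfffffff8
step 4: y <- min(x, element)         0xfffffff8
step 5: y <- element                 0xffffffff

Answer: 6 steps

x: 0,0,0,0,-1,0,-1,0,-1,0,-1,0,-1,0,-1,0,-1,0,-1,0,-1,0,-1,0,-1,0,-1,0,-1,0,-1,0
y: 0,1,2,3,4,5,6,7,8,9,10,11,12,13,14,15,16,17,18,19,20,21,22,23,24,25,26,27,28,29,30,31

steps = 6; useful = 154; efficiency = 154/192 = 77/96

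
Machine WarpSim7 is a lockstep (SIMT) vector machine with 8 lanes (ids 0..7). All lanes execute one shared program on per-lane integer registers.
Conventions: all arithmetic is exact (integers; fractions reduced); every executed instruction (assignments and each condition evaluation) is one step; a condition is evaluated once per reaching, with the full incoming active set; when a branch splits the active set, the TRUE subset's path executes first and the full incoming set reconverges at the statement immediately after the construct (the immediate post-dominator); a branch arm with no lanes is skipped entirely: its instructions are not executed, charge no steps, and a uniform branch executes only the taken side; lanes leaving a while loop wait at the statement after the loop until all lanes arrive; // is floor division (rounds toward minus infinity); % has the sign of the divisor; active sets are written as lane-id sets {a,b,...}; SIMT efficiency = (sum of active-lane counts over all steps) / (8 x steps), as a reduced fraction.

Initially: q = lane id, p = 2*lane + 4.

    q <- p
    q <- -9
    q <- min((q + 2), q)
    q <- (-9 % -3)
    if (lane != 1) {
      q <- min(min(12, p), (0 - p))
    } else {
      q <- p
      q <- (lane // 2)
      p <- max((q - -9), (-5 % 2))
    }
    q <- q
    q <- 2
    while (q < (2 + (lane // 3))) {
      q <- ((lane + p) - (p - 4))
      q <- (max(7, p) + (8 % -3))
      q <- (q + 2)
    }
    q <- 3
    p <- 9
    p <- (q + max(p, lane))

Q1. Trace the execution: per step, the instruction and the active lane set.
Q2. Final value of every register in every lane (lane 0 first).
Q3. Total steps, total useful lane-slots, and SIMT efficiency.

step 0: q <- p                       {0,1,2,3,4,5,6,7}
step 1: q <- -9                      {0,1,2,3,4,5,6,7}
step 2: q <- min((q + 2), q)         {0,1,2,3,4,5,6,7}
step 3: q <- (-9 % -3)               {0,1,2,3,4,5,6,7}
step 4: eval (lane != 1)             {0,1,2,3,4,5,6,7}
step 5: q <- min(min(12, p), (0 - p)) {0,2,3,4,5,6,7}
step 6: q <- p                       {1}
step 7: q <- (lane // 2)             {1}
step 8: p <- max((q - -9), (-5 % 2)) {1}
step 9: q <- q                       {0,1,2,3,4,5,6,7}
step 10: q <- 2                       {0,1,2,3,4,5,6,7}
step 11: eval (q < (2 + (lane // 3))) {0,1,2,3,4,5,6,7}
step 12: q <- ((lane + p) - (p - 4))  {3,4,5,6,7}
step 13: q <- (max(7, p) + (8 % -3))  {3,4,5,6,7}
step 14: q <- (q + 2)                 {3,4,5,6,7}
step 15: eval (q < (2 + (lane // 3))) {3,4,5,6,7}
step 16: q <- 3                       {0,1,2,3,4,5,6,7}
step 17: p <- 9                       {0,1,2,3,4,5,6,7}
step 18: p <- (q + max(p, lane))      {0,1,2,3,4,5,6,7}

Answer: 19 steps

q: 3,3,3,3,3,3,3,3
p: 12,12,12,12,12,12,12,12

steps = 19; useful = 118; efficiency = 118/152 = 59/76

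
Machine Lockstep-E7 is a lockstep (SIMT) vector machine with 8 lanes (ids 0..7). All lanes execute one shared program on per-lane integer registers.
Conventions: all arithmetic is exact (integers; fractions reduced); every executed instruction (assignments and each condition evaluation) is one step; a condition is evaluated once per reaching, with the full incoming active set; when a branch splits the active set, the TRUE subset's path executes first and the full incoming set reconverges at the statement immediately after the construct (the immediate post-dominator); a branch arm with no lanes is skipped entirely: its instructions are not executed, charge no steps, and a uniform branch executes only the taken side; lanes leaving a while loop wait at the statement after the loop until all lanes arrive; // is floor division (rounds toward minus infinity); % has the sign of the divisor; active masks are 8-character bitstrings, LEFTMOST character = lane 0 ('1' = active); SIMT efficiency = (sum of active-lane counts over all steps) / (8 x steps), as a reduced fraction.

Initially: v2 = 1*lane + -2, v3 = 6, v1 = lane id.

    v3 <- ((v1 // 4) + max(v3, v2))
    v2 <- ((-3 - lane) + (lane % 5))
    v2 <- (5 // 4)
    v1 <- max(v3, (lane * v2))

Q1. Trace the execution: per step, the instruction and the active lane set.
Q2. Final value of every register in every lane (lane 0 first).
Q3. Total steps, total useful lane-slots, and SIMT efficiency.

step 0: v3 <- ((v1 // 4) + max(v3, v2)) 11111111
step 1: v2 <- ((-3 - lane) + (lane % 5)) 11111111
step 2: v2 <- (5 // 4)               11111111
step 3: v1 <- max(v3, (lane * v2))   11111111

Answer: 4 steps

v2: 1,1,1,1,1,1,1,1
v3: 6,6,6,6,7,7,7,7
v1: 6,6,6,6,7,7,7,7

steps = 4; useful = 32; efficiency = 32/32 = 1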